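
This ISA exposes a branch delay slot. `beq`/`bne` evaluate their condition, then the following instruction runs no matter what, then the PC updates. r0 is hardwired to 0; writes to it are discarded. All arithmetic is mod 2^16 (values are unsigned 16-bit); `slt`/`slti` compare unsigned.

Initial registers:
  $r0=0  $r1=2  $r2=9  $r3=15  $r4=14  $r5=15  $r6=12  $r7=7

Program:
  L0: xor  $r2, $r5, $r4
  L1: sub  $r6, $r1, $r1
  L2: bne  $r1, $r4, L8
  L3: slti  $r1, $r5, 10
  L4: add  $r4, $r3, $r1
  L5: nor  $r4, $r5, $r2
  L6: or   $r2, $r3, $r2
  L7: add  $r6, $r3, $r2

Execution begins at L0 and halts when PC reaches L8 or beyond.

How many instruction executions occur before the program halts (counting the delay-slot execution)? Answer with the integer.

#0 xor  $r2, $r5, $r4 ; 0/2/1/15/14/15/12/7
#1 sub  $r6, $r1, $r1 ; 0/2/1/15/14/15/0/7
#2 bne  $r1, $r4, L8 ; 0/2/1/15/14/15/0/7 ; →target
#3 slti  $r1, $r5, 10 ; 0/0/1/15/14/15/0/7

4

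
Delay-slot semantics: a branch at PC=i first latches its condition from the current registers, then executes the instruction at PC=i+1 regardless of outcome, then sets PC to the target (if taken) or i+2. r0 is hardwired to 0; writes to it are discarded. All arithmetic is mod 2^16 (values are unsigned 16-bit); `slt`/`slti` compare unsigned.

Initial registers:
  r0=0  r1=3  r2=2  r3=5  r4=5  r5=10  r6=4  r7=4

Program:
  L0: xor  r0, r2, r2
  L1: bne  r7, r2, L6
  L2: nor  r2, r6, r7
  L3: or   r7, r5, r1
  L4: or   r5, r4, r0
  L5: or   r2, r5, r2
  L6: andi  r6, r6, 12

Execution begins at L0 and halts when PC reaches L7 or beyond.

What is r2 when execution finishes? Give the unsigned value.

  step pc=0: xor  r0, r2, r2  regs=(0,3,2,5,5,10,4,4)
  step pc=1: bne  r7, r2, L6  cond=T  regs=(0,3,2,5,5,10,4,4)
  step pc=2: nor  r2, r6, r7  regs=(0,3,65531,5,5,10,4,4)
  step pc=6: andi  r6, r6, 12  regs=(0,3,65531,5,5,10,4,4)

65531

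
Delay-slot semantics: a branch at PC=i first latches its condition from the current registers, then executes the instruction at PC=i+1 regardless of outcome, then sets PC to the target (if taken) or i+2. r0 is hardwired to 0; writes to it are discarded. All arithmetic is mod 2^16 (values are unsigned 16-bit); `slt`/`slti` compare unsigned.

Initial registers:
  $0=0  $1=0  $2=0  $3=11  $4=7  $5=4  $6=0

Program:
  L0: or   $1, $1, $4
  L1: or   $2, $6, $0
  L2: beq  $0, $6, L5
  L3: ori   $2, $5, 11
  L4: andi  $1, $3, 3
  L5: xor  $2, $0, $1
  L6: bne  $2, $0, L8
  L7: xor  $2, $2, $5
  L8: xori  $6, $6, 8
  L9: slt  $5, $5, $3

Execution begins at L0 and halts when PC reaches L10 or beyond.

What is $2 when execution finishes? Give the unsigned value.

#0 or   $1, $1, $4 ; 0/7/0/11/7/4/0
#1 or   $2, $6, $0 ; 0/7/0/11/7/4/0
#2 beq  $0, $6, L5 ; 0/7/0/11/7/4/0 ; →target
#3 ori   $2, $5, 11 ; 0/7/15/11/7/4/0
#5 xor  $2, $0, $1 ; 0/7/7/11/7/4/0
#6 bne  $2, $0, L8 ; 0/7/7/11/7/4/0 ; →target
#7 xor  $2, $2, $5 ; 0/7/3/11/7/4/0
#8 xori  $6, $6, 8 ; 0/7/3/11/7/4/8
#9 slt  $5, $5, $3 ; 0/7/3/11/7/1/8

3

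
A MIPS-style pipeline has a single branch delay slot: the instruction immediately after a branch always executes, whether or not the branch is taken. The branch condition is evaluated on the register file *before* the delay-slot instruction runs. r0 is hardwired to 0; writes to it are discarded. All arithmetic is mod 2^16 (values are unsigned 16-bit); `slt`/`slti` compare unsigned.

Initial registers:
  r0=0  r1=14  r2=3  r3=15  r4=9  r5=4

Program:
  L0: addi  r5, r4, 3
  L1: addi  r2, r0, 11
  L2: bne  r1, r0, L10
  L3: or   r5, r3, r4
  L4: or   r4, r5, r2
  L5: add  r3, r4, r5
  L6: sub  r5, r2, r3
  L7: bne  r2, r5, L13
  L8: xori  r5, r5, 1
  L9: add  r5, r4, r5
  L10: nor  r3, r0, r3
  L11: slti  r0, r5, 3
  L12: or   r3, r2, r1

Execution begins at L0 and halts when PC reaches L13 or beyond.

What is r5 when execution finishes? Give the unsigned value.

  step pc=0: addi  r5, r4, 3  regs=(0,14,3,15,9,12)
  step pc=1: addi  r2, r0, 11  regs=(0,14,11,15,9,12)
  step pc=2: bne  r1, r0, L10  cond=T  regs=(0,14,11,15,9,12)
  step pc=3: or   r5, r3, r4  regs=(0,14,11,15,9,15)
  step pc=10: nor  r3, r0, r3  regs=(0,14,11,65520,9,15)
  step pc=11: slti  r0, r5, 3  regs=(0,14,11,65520,9,15)
  step pc=12: or   r3, r2, r1  regs=(0,14,11,15,9,15)

15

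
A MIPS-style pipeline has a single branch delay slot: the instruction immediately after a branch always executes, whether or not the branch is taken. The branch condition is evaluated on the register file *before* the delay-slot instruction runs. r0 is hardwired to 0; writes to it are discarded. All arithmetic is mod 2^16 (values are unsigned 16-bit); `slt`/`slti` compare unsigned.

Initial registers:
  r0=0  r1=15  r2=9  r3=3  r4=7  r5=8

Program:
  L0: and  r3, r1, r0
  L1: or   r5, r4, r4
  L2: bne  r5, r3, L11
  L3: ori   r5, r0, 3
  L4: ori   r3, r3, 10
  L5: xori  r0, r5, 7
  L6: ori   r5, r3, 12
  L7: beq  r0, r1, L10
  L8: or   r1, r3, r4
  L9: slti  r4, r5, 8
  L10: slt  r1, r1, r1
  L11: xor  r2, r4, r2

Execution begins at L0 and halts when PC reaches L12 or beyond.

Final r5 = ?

#0 and  r3, r1, r0 ; 0/15/9/0/7/8
#1 or   r5, r4, r4 ; 0/15/9/0/7/7
#2 bne  r5, r3, L11 ; 0/15/9/0/7/7 ; →target
#3 ori   r5, r0, 3 ; 0/15/9/0/7/3
#11 xor  r2, r4, r2 ; 0/15/14/0/7/3

3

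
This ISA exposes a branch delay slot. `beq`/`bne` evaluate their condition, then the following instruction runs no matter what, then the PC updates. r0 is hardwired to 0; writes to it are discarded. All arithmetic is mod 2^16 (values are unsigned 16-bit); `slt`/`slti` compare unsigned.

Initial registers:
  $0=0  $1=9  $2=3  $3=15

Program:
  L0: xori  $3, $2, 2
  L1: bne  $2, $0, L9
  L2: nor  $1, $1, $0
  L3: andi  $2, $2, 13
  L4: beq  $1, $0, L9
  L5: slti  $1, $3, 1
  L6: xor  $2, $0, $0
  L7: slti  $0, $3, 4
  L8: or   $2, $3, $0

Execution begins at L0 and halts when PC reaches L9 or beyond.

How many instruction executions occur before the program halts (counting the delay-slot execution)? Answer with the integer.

3

PC=0  xori  $3, $2, 2        | $0=0 $1=9 $2=3 $3=1
PC=1  bne  $2, $0, L9        | $0=0 $1=9 $2=3 $3=1  [TAKEN]
PC=2  nor  $1, $1, $0        | $0=0 $1=65526 $2=3 $3=1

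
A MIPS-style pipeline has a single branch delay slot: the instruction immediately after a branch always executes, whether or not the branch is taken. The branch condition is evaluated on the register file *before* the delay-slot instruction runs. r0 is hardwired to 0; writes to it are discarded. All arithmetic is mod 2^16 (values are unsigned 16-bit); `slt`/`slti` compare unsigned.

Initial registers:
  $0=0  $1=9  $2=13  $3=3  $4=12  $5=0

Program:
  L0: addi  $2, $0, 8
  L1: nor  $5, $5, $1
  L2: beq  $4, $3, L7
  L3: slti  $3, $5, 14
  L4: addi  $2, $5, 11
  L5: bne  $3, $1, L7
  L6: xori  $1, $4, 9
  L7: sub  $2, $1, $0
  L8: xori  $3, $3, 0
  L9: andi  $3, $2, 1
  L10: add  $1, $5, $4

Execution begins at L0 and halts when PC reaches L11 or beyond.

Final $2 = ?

  step pc=0: addi  $2, $0, 8  regs=(0,9,8,3,12,0)
  step pc=1: nor  $5, $5, $1  regs=(0,9,8,3,12,65526)
  step pc=2: beq  $4, $3, L7  cond=F  regs=(0,9,8,3,12,65526)
  step pc=3: slti  $3, $5, 14  regs=(0,9,8,0,12,65526)
  step pc=4: addi  $2, $5, 11  regs=(0,9,1,0,12,65526)
  step pc=5: bne  $3, $1, L7  cond=T  regs=(0,9,1,0,12,65526)
  step pc=6: xori  $1, $4, 9  regs=(0,5,1,0,12,65526)
  step pc=7: sub  $2, $1, $0  regs=(0,5,5,0,12,65526)
  step pc=8: xori  $3, $3, 0  regs=(0,5,5,0,12,65526)
  step pc=9: andi  $3, $2, 1  regs=(0,5,5,1,12,65526)
  step pc=10: add  $1, $5, $4  regs=(0,2,5,1,12,65526)

5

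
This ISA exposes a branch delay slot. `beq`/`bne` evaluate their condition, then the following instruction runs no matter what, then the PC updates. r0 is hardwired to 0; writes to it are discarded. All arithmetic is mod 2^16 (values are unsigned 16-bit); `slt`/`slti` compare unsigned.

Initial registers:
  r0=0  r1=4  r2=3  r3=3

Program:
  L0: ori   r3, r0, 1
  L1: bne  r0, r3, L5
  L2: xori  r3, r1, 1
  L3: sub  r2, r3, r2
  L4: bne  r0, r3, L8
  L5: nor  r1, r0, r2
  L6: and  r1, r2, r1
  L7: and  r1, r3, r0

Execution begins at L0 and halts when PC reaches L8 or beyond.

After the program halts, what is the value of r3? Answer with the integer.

PC=0  ori   r3, r0, 1        | r0=0 r1=4 r2=3 r3=1
PC=1  bne  r0, r3, L5        | r0=0 r1=4 r2=3 r3=1  [TAKEN]
PC=2  xori  r3, r1, 1        | r0=0 r1=4 r2=3 r3=5
PC=5  nor  r1, r0, r2        | r0=0 r1=65532 r2=3 r3=5
PC=6  and  r1, r2, r1        | r0=0 r1=0 r2=3 r3=5
PC=7  and  r1, r3, r0        | r0=0 r1=0 r2=3 r3=5

5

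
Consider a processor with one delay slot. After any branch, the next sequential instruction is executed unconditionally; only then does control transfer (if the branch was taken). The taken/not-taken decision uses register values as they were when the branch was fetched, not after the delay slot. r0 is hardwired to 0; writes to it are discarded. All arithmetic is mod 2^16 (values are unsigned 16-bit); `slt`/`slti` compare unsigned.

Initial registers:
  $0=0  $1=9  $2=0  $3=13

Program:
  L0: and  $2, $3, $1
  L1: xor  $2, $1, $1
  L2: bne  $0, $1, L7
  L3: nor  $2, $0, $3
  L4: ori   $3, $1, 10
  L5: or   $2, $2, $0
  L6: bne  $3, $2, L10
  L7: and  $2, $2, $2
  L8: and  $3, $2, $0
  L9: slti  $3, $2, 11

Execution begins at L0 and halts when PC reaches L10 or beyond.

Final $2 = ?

[0] and  $2, $3, $1  →  {$0:0, $1:9, $2:9, $3:13}
[1] xor  $2, $1, $1  →  {$0:0, $1:9, $2:0, $3:13}
[2] bne  $0, $1, L7  →  {$0:0, $1:9, $2:0, $3:13}  ⟨branch taken⟩
[3] nor  $2, $0, $3  →  {$0:0, $1:9, $2:65522, $3:13}
[7] and  $2, $2, $2  →  {$0:0, $1:9, $2:65522, $3:13}
[8] and  $3, $2, $0  →  {$0:0, $1:9, $2:65522, $3:0}
[9] slti  $3, $2, 11  →  {$0:0, $1:9, $2:65522, $3:0}

65522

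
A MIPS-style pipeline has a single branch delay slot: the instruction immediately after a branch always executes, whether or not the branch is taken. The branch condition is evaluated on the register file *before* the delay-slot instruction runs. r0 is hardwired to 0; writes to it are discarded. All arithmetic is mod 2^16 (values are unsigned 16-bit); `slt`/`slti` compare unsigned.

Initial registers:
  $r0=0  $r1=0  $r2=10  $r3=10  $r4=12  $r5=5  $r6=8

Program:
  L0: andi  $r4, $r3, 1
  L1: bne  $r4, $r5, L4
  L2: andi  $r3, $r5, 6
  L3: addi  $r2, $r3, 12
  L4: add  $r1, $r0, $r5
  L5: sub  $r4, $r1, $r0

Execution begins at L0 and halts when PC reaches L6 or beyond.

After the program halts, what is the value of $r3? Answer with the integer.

[0] andi  $r4, $r3, 1  →  {$r0:0, $r1:0, $r2:10, $r3:10, $r4:0, $r5:5, $r6:8}
[1] bne  $r4, $r5, L4  →  {$r0:0, $r1:0, $r2:10, $r3:10, $r4:0, $r5:5, $r6:8}  ⟨branch taken⟩
[2] andi  $r3, $r5, 6  →  {$r0:0, $r1:0, $r2:10, $r3:4, $r4:0, $r5:5, $r6:8}
[4] add  $r1, $r0, $r5  →  {$r0:0, $r1:5, $r2:10, $r3:4, $r4:0, $r5:5, $r6:8}
[5] sub  $r4, $r1, $r0  →  {$r0:0, $r1:5, $r2:10, $r3:4, $r4:5, $r5:5, $r6:8}

4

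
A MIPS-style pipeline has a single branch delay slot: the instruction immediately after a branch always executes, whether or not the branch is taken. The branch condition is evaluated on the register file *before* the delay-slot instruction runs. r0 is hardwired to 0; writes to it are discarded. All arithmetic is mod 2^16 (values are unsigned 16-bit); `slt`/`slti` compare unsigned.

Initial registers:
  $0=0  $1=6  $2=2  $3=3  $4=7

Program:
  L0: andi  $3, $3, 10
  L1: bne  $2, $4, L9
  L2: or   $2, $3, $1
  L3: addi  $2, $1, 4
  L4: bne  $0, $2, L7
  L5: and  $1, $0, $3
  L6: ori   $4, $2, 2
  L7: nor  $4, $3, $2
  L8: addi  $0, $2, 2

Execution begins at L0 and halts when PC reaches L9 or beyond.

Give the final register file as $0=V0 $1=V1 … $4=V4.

$0=0 $1=6 $2=6 $3=2 $4=7

PC=0  andi  $3, $3, 10       | $0=0 $1=6 $2=2 $3=2 $4=7
PC=1  bne  $2, $4, L9        | $0=0 $1=6 $2=2 $3=2 $4=7  [TAKEN]
PC=2  or   $2, $3, $1        | $0=0 $1=6 $2=6 $3=2 $4=7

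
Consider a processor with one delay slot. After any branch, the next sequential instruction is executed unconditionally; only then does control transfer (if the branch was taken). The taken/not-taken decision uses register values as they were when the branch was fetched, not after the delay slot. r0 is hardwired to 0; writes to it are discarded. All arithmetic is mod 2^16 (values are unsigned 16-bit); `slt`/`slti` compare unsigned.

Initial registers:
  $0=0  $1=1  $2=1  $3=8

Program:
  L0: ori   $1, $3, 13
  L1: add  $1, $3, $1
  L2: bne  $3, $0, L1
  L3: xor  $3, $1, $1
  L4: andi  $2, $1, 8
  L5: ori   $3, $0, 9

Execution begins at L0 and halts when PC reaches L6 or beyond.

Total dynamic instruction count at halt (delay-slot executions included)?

[0] ori   $1, $3, 13  →  {$0:0, $1:13, $2:1, $3:8}
[1] add  $1, $3, $1  →  {$0:0, $1:21, $2:1, $3:8}
[2] bne  $3, $0, L1  →  {$0:0, $1:21, $2:1, $3:8}  ⟨branch taken⟩
[3] xor  $3, $1, $1  →  {$0:0, $1:21, $2:1, $3:0}
[1] add  $1, $3, $1  →  {$0:0, $1:21, $2:1, $3:0}
[2] bne  $3, $0, L1  →  {$0:0, $1:21, $2:1, $3:0}  ⟨branch fallthrough⟩
[3] xor  $3, $1, $1  →  {$0:0, $1:21, $2:1, $3:0}
[4] andi  $2, $1, 8  →  {$0:0, $1:21, $2:0, $3:0}
[5] ori   $3, $0, 9  →  {$0:0, $1:21, $2:0, $3:9}

9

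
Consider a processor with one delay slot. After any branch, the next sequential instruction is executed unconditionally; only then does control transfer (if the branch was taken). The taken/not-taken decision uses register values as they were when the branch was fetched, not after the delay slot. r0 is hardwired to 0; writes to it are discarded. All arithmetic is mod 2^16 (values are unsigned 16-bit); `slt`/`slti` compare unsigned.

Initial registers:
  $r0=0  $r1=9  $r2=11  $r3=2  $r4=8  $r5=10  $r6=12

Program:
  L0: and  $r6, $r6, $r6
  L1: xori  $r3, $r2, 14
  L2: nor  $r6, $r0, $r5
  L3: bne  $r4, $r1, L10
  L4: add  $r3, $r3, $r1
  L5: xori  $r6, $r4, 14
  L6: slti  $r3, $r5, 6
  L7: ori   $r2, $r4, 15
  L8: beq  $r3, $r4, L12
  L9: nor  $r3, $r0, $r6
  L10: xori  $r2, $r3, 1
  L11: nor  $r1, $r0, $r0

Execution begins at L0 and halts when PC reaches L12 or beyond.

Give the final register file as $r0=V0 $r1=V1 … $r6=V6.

  step pc=0: and  $r6, $r6, $r6  regs=(0,9,11,2,8,10,12)
  step pc=1: xori  $r3, $r2, 14  regs=(0,9,11,5,8,10,12)
  step pc=2: nor  $r6, $r0, $r5  regs=(0,9,11,5,8,10,65525)
  step pc=3: bne  $r4, $r1, L10  cond=T  regs=(0,9,11,5,8,10,65525)
  step pc=4: add  $r3, $r3, $r1  regs=(0,9,11,14,8,10,65525)
  step pc=10: xori  $r2, $r3, 1  regs=(0,9,15,14,8,10,65525)
  step pc=11: nor  $r1, $r0, $r0  regs=(0,65535,15,14,8,10,65525)

$r0=0 $r1=65535 $r2=15 $r3=14 $r4=8 $r5=10 $r6=65525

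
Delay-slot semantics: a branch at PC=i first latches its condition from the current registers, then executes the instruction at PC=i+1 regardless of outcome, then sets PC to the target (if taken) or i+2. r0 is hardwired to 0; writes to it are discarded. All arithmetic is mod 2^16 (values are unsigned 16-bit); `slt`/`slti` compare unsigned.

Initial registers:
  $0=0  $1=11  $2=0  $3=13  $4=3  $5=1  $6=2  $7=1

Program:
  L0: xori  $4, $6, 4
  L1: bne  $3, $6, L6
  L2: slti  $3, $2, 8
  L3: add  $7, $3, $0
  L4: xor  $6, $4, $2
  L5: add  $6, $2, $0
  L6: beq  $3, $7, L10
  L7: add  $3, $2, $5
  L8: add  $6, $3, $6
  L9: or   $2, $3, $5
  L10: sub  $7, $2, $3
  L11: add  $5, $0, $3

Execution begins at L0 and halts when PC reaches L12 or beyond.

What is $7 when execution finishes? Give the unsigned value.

[0] xori  $4, $6, 4  →  {$0:0, $1:11, $2:0, $3:13, $4:6, $5:1, $6:2, $7:1}
[1] bne  $3, $6, L6  →  {$0:0, $1:11, $2:0, $3:13, $4:6, $5:1, $6:2, $7:1}  ⟨branch taken⟩
[2] slti  $3, $2, 8  →  {$0:0, $1:11, $2:0, $3:1, $4:6, $5:1, $6:2, $7:1}
[6] beq  $3, $7, L10  →  {$0:0, $1:11, $2:0, $3:1, $4:6, $5:1, $6:2, $7:1}  ⟨branch taken⟩
[7] add  $3, $2, $5  →  {$0:0, $1:11, $2:0, $3:1, $4:6, $5:1, $6:2, $7:1}
[10] sub  $7, $2, $3  →  {$0:0, $1:11, $2:0, $3:1, $4:6, $5:1, $6:2, $7:65535}
[11] add  $5, $0, $3  →  {$0:0, $1:11, $2:0, $3:1, $4:6, $5:1, $6:2, $7:65535}

65535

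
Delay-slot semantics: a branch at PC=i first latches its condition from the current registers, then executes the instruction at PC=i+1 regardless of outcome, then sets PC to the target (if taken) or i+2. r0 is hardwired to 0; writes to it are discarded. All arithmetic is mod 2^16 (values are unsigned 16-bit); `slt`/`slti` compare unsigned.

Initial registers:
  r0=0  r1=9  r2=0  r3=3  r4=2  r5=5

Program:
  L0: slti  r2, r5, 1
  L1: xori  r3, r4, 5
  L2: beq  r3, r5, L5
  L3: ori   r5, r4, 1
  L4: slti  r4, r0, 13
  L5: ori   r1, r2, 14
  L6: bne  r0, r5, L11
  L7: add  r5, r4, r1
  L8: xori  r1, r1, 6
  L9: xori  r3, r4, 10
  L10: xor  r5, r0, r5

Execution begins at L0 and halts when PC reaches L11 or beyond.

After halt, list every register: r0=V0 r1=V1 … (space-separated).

r0=0 r1=14 r2=0 r3=7 r4=1 r5=15

  step pc=0: slti  r2, r5, 1  regs=(0,9,0,3,2,5)
  step pc=1: xori  r3, r4, 5  regs=(0,9,0,7,2,5)
  step pc=2: beq  r3, r5, L5  cond=F  regs=(0,9,0,7,2,5)
  step pc=3: ori   r5, r4, 1  regs=(0,9,0,7,2,3)
  step pc=4: slti  r4, r0, 13  regs=(0,9,0,7,1,3)
  step pc=5: ori   r1, r2, 14  regs=(0,14,0,7,1,3)
  step pc=6: bne  r0, r5, L11  cond=T  regs=(0,14,0,7,1,3)
  step pc=7: add  r5, r4, r1  regs=(0,14,0,7,1,15)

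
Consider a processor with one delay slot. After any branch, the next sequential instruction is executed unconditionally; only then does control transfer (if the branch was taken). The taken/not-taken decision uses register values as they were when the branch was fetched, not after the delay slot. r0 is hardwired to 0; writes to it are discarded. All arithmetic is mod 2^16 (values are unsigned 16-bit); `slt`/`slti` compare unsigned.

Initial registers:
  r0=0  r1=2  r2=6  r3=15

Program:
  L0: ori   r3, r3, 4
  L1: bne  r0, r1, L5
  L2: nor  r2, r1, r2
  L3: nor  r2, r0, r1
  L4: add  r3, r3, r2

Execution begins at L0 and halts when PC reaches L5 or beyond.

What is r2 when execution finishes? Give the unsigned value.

65529

#0 ori   r3, r3, 4 ; 0/2/6/15
#1 bne  r0, r1, L5 ; 0/2/6/15 ; →target
#2 nor  r2, r1, r2 ; 0/2/65529/15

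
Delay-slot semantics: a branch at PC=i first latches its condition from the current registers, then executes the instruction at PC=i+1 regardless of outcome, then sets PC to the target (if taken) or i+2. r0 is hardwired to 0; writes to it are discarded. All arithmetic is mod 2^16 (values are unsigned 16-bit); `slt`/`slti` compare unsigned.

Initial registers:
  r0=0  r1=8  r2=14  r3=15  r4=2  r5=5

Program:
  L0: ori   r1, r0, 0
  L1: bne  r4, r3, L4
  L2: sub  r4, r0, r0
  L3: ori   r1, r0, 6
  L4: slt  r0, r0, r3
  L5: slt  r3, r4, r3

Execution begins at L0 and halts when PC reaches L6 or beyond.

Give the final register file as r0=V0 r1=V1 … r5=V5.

r0=0 r1=0 r2=14 r3=1 r4=0 r5=5

PC=0  ori   r1, r0, 0        | r0=0 r1=0 r2=14 r3=15 r4=2 r5=5
PC=1  bne  r4, r3, L4        | r0=0 r1=0 r2=14 r3=15 r4=2 r5=5  [TAKEN]
PC=2  sub  r4, r0, r0        | r0=0 r1=0 r2=14 r3=15 r4=0 r5=5
PC=4  slt  r0, r0, r3        | r0=0 r1=0 r2=14 r3=15 r4=0 r5=5
PC=5  slt  r3, r4, r3        | r0=0 r1=0 r2=14 r3=1 r4=0 r5=5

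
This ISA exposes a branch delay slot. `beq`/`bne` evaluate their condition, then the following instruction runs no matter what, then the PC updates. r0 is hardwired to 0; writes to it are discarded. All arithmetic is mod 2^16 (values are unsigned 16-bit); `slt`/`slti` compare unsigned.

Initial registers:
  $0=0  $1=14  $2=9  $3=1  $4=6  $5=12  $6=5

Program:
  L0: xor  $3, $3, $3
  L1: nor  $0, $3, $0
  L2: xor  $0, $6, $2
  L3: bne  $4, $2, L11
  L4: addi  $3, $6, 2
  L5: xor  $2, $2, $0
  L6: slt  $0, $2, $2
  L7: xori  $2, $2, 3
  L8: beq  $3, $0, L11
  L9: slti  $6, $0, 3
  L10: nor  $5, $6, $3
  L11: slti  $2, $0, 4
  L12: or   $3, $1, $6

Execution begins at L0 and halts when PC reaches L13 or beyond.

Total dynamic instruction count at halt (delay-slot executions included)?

7

#0 xor  $3, $3, $3 ; 0/14/9/0/6/12/5
#1 nor  $0, $3, $0 ; 0/14/9/0/6/12/5
#2 xor  $0, $6, $2 ; 0/14/9/0/6/12/5
#3 bne  $4, $2, L11 ; 0/14/9/0/6/12/5 ; →target
#4 addi  $3, $6, 2 ; 0/14/9/7/6/12/5
#11 slti  $2, $0, 4 ; 0/14/1/7/6/12/5
#12 or   $3, $1, $6 ; 0/14/1/15/6/12/5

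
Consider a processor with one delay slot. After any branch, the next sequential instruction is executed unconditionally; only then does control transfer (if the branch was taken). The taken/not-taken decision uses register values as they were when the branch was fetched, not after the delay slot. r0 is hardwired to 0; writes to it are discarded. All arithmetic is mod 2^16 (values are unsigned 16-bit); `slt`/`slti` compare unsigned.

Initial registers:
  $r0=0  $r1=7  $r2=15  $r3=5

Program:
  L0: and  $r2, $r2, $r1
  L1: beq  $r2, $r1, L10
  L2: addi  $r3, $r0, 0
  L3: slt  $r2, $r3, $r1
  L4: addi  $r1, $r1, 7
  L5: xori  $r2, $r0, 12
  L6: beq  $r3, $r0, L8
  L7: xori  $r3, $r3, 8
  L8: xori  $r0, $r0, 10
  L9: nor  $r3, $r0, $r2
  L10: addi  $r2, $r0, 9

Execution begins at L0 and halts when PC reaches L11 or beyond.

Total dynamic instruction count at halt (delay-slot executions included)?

#0 and  $r2, $r2, $r1 ; 0/7/7/5
#1 beq  $r2, $r1, L10 ; 0/7/7/5 ; →target
#2 addi  $r3, $r0, 0 ; 0/7/7/0
#10 addi  $r2, $r0, 9 ; 0/7/9/0

4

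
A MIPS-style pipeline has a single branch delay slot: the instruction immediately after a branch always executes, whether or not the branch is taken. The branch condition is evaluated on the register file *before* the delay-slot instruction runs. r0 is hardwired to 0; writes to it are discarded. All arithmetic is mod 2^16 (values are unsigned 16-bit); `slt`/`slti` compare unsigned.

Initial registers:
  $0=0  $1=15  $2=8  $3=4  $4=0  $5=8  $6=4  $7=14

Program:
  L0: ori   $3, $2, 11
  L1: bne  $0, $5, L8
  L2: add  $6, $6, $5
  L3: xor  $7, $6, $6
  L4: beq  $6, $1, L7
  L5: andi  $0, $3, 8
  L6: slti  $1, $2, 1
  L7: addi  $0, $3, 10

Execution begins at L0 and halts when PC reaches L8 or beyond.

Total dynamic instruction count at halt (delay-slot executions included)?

PC=0  ori   $3, $2, 11       | $0=0 $1=15 $2=8 $3=11 $4=0 $5=8 $6=4 $7=14
PC=1  bne  $0, $5, L8        | $0=0 $1=15 $2=8 $3=11 $4=0 $5=8 $6=4 $7=14  [TAKEN]
PC=2  add  $6, $6, $5        | $0=0 $1=15 $2=8 $3=11 $4=0 $5=8 $6=12 $7=14

3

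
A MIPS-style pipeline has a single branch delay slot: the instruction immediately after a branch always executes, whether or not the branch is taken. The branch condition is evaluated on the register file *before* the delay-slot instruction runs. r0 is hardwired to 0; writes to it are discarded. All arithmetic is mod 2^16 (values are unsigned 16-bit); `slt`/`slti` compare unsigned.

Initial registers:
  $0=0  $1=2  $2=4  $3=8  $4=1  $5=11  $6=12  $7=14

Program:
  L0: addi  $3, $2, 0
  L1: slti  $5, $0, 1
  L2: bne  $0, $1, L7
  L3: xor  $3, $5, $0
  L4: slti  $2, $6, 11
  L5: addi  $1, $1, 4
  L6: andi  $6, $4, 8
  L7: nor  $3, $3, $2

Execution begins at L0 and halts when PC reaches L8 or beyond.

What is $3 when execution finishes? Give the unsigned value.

  step pc=0: addi  $3, $2, 0  regs=(0,2,4,4,1,11,12,14)
  step pc=1: slti  $5, $0, 1  regs=(0,2,4,4,1,1,12,14)
  step pc=2: bne  $0, $1, L7  cond=T  regs=(0,2,4,4,1,1,12,14)
  step pc=3: xor  $3, $5, $0  regs=(0,2,4,1,1,1,12,14)
  step pc=7: nor  $3, $3, $2  regs=(0,2,4,65530,1,1,12,14)

65530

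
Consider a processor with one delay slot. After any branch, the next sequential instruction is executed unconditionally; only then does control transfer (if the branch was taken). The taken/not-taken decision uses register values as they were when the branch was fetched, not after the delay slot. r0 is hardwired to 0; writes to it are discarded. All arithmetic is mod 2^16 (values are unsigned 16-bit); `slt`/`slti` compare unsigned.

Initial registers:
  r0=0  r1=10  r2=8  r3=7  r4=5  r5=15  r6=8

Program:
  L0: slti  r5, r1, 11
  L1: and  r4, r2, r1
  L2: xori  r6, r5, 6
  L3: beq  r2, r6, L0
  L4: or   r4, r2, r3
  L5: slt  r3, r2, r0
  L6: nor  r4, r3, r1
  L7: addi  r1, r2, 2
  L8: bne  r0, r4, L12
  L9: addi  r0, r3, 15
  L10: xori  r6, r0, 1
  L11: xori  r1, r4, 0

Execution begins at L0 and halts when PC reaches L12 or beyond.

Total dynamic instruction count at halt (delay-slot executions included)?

10

#0 slti  r5, r1, 11 ; 0/10/8/7/5/1/8
#1 and  r4, r2, r1 ; 0/10/8/7/8/1/8
#2 xori  r6, r5, 6 ; 0/10/8/7/8/1/7
#3 beq  r2, r6, L0 ; 0/10/8/7/8/1/7 ; →fallthru
#4 or   r4, r2, r3 ; 0/10/8/7/15/1/7
#5 slt  r3, r2, r0 ; 0/10/8/0/15/1/7
#6 nor  r4, r3, r1 ; 0/10/8/0/65525/1/7
#7 addi  r1, r2, 2 ; 0/10/8/0/65525/1/7
#8 bne  r0, r4, L12 ; 0/10/8/0/65525/1/7 ; →target
#9 addi  r0, r3, 15 ; 0/10/8/0/65525/1/7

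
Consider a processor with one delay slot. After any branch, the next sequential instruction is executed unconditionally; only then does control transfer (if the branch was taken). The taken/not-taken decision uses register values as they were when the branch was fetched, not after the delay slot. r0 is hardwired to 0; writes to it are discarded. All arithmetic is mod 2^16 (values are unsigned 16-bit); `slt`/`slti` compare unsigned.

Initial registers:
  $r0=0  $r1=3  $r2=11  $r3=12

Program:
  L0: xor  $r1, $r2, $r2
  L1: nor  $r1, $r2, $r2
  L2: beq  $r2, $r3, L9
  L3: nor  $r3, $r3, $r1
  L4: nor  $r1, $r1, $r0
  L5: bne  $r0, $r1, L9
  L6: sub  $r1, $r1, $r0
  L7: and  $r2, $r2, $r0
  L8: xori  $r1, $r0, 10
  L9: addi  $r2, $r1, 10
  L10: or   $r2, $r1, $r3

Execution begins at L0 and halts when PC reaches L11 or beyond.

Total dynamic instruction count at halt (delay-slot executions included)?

  step pc=0: xor  $r1, $r2, $r2  regs=(0,0,11,12)
  step pc=1: nor  $r1, $r2, $r2  regs=(0,65524,11,12)
  step pc=2: beq  $r2, $r3, L9  cond=F  regs=(0,65524,11,12)
  step pc=3: nor  $r3, $r3, $r1  regs=(0,65524,11,3)
  step pc=4: nor  $r1, $r1, $r0  regs=(0,11,11,3)
  step pc=5: bne  $r0, $r1, L9  cond=T  regs=(0,11,11,3)
  step pc=6: sub  $r1, $r1, $r0  regs=(0,11,11,3)
  step pc=9: addi  $r2, $r1, 10  regs=(0,11,21,3)
  step pc=10: or   $r2, $r1, $r3  regs=(0,11,11,3)

9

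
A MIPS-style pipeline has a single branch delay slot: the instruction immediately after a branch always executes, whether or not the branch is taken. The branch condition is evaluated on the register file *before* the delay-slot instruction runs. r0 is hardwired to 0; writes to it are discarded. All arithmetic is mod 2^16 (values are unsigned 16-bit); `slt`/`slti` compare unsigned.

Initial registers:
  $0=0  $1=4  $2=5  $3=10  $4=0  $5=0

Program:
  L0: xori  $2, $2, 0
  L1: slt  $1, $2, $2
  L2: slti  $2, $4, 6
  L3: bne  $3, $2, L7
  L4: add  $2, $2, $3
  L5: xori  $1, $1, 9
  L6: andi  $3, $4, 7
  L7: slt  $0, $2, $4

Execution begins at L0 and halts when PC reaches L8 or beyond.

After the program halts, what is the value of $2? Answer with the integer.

11

#0 xori  $2, $2, 0 ; 0/4/5/10/0/0
#1 slt  $1, $2, $2 ; 0/0/5/10/0/0
#2 slti  $2, $4, 6 ; 0/0/1/10/0/0
#3 bne  $3, $2, L7 ; 0/0/1/10/0/0 ; →target
#4 add  $2, $2, $3 ; 0/0/11/10/0/0
#7 slt  $0, $2, $4 ; 0/0/11/10/0/0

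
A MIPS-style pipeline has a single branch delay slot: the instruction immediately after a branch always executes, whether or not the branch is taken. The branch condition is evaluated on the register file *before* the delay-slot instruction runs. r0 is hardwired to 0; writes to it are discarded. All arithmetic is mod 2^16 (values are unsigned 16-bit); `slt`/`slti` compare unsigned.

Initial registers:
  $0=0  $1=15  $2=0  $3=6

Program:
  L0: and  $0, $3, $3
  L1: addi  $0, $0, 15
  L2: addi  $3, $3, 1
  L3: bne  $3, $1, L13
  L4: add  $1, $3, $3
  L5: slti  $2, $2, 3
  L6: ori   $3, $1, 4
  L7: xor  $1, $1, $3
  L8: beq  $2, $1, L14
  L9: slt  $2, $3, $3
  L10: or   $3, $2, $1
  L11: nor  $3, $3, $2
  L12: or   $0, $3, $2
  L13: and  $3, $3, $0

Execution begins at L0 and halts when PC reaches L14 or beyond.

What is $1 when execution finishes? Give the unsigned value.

14

#0 and  $0, $3, $3 ; 0/15/0/6
#1 addi  $0, $0, 15 ; 0/15/0/6
#2 addi  $3, $3, 1 ; 0/15/0/7
#3 bne  $3, $1, L13 ; 0/15/0/7 ; →target
#4 add  $1, $3, $3 ; 0/14/0/7
#13 and  $3, $3, $0 ; 0/14/0/0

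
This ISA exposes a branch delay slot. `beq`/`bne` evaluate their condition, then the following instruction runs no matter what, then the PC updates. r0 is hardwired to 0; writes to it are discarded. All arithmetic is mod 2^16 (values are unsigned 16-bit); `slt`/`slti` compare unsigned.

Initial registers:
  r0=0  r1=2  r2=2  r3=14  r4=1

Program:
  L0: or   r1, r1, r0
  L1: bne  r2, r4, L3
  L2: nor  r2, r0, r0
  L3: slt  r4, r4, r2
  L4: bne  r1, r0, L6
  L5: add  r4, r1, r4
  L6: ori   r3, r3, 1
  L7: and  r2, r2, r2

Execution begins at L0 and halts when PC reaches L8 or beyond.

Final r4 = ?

#0 or   r1, r1, r0 ; 0/2/2/14/1
#1 bne  r2, r4, L3 ; 0/2/2/14/1 ; →target
#2 nor  r2, r0, r0 ; 0/2/65535/14/1
#3 slt  r4, r4, r2 ; 0/2/65535/14/1
#4 bne  r1, r0, L6 ; 0/2/65535/14/1 ; →target
#5 add  r4, r1, r4 ; 0/2/65535/14/3
#6 ori   r3, r3, 1 ; 0/2/65535/15/3
#7 and  r2, r2, r2 ; 0/2/65535/15/3

3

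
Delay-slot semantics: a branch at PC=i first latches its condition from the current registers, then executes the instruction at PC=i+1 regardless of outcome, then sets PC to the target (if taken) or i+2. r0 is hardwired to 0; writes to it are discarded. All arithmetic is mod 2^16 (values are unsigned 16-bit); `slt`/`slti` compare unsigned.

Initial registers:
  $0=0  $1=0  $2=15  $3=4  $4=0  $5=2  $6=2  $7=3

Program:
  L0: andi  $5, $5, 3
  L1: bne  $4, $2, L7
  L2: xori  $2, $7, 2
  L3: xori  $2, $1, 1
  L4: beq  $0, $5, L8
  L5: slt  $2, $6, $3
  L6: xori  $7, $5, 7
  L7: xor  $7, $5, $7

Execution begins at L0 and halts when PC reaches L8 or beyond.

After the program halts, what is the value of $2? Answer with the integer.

1

PC=0  andi  $5, $5, 3        | $0=0 $1=0 $2=15 $3=4 $4=0 $5=2 $6=2 $7=3
PC=1  bne  $4, $2, L7        | $0=0 $1=0 $2=15 $3=4 $4=0 $5=2 $6=2 $7=3  [TAKEN]
PC=2  xori  $2, $7, 2        | $0=0 $1=0 $2=1 $3=4 $4=0 $5=2 $6=2 $7=3
PC=7  xor  $7, $5, $7        | $0=0 $1=0 $2=1 $3=4 $4=0 $5=2 $6=2 $7=1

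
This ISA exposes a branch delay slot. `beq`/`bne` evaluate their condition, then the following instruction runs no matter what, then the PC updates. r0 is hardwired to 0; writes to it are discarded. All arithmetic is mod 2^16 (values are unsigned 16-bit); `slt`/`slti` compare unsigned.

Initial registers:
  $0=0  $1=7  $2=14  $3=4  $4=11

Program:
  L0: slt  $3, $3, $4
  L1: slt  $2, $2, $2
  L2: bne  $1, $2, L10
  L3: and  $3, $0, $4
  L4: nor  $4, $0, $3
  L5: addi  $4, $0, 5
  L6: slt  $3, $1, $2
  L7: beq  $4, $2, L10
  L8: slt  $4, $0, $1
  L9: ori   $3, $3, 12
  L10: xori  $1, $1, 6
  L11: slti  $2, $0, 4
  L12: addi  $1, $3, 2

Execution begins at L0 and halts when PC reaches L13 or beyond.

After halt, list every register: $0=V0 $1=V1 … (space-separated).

#0 slt  $3, $3, $4 ; 0/7/14/1/11
#1 slt  $2, $2, $2 ; 0/7/0/1/11
#2 bne  $1, $2, L10 ; 0/7/0/1/11 ; →target
#3 and  $3, $0, $4 ; 0/7/0/0/11
#10 xori  $1, $1, 6 ; 0/1/0/0/11
#11 slti  $2, $0, 4 ; 0/1/1/0/11
#12 addi  $1, $3, 2 ; 0/2/1/0/11

$0=0 $1=2 $2=1 $3=0 $4=11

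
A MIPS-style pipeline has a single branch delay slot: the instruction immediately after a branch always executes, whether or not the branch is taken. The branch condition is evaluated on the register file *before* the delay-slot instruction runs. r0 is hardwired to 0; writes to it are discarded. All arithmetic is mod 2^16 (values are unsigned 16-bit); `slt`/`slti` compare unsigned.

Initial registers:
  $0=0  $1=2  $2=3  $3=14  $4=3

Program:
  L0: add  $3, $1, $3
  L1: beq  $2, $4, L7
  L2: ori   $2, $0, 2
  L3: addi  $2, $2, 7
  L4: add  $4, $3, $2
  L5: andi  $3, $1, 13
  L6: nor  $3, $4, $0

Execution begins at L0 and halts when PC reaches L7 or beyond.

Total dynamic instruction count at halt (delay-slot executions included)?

#0 add  $3, $1, $3 ; 0/2/3/16/3
#1 beq  $2, $4, L7 ; 0/2/3/16/3 ; →target
#2 ori   $2, $0, 2 ; 0/2/2/16/3

3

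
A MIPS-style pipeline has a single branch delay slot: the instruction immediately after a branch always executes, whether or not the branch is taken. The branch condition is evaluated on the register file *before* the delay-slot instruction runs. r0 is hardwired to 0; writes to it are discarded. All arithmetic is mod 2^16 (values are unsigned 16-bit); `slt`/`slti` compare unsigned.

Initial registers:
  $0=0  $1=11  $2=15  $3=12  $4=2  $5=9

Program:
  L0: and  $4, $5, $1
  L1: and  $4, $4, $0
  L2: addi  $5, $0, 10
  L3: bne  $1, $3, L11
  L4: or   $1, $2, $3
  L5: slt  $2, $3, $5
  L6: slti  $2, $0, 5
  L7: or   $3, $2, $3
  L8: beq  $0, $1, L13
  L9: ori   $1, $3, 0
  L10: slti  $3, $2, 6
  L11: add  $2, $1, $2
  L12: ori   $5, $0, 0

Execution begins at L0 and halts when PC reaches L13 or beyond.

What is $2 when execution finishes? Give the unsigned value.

30

#0 and  $4, $5, $1 ; 0/11/15/12/9/9
#1 and  $4, $4, $0 ; 0/11/15/12/0/9
#2 addi  $5, $0, 10 ; 0/11/15/12/0/10
#3 bne  $1, $3, L11 ; 0/11/15/12/0/10 ; →target
#4 or   $1, $2, $3 ; 0/15/15/12/0/10
#11 add  $2, $1, $2 ; 0/15/30/12/0/10
#12 ori   $5, $0, 0 ; 0/15/30/12/0/0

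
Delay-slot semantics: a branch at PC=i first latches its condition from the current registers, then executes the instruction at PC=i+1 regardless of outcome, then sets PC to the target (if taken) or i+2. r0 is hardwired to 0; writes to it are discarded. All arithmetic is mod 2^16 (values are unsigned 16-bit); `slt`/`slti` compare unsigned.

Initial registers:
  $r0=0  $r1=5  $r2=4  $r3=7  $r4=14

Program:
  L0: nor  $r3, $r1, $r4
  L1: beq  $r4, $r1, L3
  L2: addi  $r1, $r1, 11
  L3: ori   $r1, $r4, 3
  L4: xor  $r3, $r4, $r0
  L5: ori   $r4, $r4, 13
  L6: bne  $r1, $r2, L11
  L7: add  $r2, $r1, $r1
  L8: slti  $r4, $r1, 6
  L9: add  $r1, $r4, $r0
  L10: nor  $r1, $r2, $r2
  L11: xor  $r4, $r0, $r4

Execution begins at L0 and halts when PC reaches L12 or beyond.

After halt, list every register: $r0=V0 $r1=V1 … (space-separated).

$r0=0 $r1=15 $r2=30 $r3=14 $r4=15

  step pc=0: nor  $r3, $r1, $r4  regs=(0,5,4,65520,14)
  step pc=1: beq  $r4, $r1, L3  cond=F  regs=(0,5,4,65520,14)
  step pc=2: addi  $r1, $r1, 11  regs=(0,16,4,65520,14)
  step pc=3: ori   $r1, $r4, 3  regs=(0,15,4,65520,14)
  step pc=4: xor  $r3, $r4, $r0  regs=(0,15,4,14,14)
  step pc=5: ori   $r4, $r4, 13  regs=(0,15,4,14,15)
  step pc=6: bne  $r1, $r2, L11  cond=T  regs=(0,15,4,14,15)
  step pc=7: add  $r2, $r1, $r1  regs=(0,15,30,14,15)
  step pc=11: xor  $r4, $r0, $r4  regs=(0,15,30,14,15)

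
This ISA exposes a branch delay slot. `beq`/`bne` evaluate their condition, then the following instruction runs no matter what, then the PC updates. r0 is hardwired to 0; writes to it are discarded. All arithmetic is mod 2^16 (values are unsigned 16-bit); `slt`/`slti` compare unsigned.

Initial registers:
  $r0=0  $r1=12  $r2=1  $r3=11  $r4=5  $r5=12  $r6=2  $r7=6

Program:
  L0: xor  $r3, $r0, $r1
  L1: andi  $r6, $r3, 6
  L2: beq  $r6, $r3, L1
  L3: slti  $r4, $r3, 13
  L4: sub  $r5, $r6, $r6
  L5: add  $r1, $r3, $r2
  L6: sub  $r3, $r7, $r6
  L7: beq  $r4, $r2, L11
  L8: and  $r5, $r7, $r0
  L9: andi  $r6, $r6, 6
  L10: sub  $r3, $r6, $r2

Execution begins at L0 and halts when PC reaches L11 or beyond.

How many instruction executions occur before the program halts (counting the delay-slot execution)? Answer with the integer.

9

PC=0  xor  $r3, $r0, $r1     | $r0=0 $r1=12 $r2=1 $r3=12 $r4=5 $r5=12 $r6=2 $r7=6
PC=1  andi  $r6, $r3, 6      | $r0=0 $r1=12 $r2=1 $r3=12 $r4=5 $r5=12 $r6=4 $r7=6
PC=2  beq  $r6, $r3, L1      | $r0=0 $r1=12 $r2=1 $r3=12 $r4=5 $r5=12 $r6=4 $r7=6  [not taken]
PC=3  slti  $r4, $r3, 13     | $r0=0 $r1=12 $r2=1 $r3=12 $r4=1 $r5=12 $r6=4 $r7=6
PC=4  sub  $r5, $r6, $r6     | $r0=0 $r1=12 $r2=1 $r3=12 $r4=1 $r5=0 $r6=4 $r7=6
PC=5  add  $r1, $r3, $r2     | $r0=0 $r1=13 $r2=1 $r3=12 $r4=1 $r5=0 $r6=4 $r7=6
PC=6  sub  $r3, $r7, $r6     | $r0=0 $r1=13 $r2=1 $r3=2 $r4=1 $r5=0 $r6=4 $r7=6
PC=7  beq  $r4, $r2, L11     | $r0=0 $r1=13 $r2=1 $r3=2 $r4=1 $r5=0 $r6=4 $r7=6  [TAKEN]
PC=8  and  $r5, $r7, $r0     | $r0=0 $r1=13 $r2=1 $r3=2 $r4=1 $r5=0 $r6=4 $r7=6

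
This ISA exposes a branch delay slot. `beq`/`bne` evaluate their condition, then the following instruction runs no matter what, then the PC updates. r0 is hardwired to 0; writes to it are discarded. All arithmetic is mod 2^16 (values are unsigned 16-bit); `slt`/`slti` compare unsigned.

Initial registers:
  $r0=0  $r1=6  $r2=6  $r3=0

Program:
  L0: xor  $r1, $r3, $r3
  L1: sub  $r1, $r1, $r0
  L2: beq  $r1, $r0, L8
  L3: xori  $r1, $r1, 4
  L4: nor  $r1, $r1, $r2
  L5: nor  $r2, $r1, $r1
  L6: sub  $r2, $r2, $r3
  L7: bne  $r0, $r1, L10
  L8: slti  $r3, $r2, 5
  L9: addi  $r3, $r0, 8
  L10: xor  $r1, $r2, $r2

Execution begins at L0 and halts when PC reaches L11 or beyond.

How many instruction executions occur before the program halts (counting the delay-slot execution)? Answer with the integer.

7

[0] xor  $r1, $r3, $r3  →  {$r0:0, $r1:0, $r2:6, $r3:0}
[1] sub  $r1, $r1, $r0  →  {$r0:0, $r1:0, $r2:6, $r3:0}
[2] beq  $r1, $r0, L8  →  {$r0:0, $r1:0, $r2:6, $r3:0}  ⟨branch taken⟩
[3] xori  $r1, $r1, 4  →  {$r0:0, $r1:4, $r2:6, $r3:0}
[8] slti  $r3, $r2, 5  →  {$r0:0, $r1:4, $r2:6, $r3:0}
[9] addi  $r3, $r0, 8  →  {$r0:0, $r1:4, $r2:6, $r3:8}
[10] xor  $r1, $r2, $r2  →  {$r0:0, $r1:0, $r2:6, $r3:8}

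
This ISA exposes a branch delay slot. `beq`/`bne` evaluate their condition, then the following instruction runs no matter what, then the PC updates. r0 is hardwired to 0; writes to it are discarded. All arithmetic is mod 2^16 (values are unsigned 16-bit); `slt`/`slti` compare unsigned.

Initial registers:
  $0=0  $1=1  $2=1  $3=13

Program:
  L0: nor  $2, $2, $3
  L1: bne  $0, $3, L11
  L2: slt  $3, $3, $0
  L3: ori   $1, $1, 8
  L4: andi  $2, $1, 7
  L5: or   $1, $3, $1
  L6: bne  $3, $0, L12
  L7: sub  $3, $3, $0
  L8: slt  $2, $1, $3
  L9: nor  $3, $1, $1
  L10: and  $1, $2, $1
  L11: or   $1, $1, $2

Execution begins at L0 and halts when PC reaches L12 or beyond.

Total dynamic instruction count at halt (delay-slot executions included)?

PC=0  nor  $2, $2, $3        | $0=0 $1=1 $2=65522 $3=13
PC=1  bne  $0, $3, L11       | $0=0 $1=1 $2=65522 $3=13  [TAKEN]
PC=2  slt  $3, $3, $0        | $0=0 $1=1 $2=65522 $3=0
PC=11 or   $1, $1, $2        | $0=0 $1=65523 $2=65522 $3=0

4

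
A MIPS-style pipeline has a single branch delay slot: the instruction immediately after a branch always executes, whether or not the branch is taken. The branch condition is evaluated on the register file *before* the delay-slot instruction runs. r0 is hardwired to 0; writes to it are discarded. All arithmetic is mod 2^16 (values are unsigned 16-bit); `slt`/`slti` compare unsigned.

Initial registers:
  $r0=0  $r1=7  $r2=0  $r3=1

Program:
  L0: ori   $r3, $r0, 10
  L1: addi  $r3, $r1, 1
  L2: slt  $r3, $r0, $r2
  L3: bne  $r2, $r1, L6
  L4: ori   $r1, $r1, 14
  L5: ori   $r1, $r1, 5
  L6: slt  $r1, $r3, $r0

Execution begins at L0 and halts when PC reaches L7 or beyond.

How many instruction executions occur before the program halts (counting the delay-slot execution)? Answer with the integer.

  step pc=0: ori   $r3, $r0, 10  regs=(0,7,0,10)
  step pc=1: addi  $r3, $r1, 1  regs=(0,7,0,8)
  step pc=2: slt  $r3, $r0, $r2  regs=(0,7,0,0)
  step pc=3: bne  $r2, $r1, L6  cond=T  regs=(0,7,0,0)
  step pc=4: ori   $r1, $r1, 14  regs=(0,15,0,0)
  step pc=6: slt  $r1, $r3, $r0  regs=(0,0,0,0)

6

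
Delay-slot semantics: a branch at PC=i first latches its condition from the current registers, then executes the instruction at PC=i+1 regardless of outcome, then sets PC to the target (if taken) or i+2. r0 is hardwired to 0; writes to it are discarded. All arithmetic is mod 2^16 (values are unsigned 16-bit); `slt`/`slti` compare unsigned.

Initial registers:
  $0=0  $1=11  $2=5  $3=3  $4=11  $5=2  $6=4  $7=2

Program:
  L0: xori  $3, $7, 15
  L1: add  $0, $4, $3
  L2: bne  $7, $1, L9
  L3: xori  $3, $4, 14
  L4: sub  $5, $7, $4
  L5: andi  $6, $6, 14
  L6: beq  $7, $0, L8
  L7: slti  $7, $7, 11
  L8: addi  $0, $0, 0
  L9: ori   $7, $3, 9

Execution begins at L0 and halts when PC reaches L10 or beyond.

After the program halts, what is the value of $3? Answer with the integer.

#0 xori  $3, $7, 15 ; 0/11/5/13/11/2/4/2
#1 add  $0, $4, $3 ; 0/11/5/13/11/2/4/2
#2 bne  $7, $1, L9 ; 0/11/5/13/11/2/4/2 ; →target
#3 xori  $3, $4, 14 ; 0/11/5/5/11/2/4/2
#9 ori   $7, $3, 9 ; 0/11/5/5/11/2/4/13

5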